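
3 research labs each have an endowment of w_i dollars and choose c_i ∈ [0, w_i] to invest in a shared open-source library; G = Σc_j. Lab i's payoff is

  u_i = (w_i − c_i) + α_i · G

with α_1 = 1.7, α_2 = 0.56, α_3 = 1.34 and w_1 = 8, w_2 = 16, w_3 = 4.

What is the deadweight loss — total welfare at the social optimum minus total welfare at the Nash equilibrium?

41.6

∂u_i/∂c_i = α_i − 1, so lab i contributes w_i if α_i > 1, else 0.
α_i > 1 for i ∈ {1, 3}; NE contributions (8, 0, 4), G = 12.
W^NE = Σw_i − G^NE + (Σα_i)·G^NE = 28 + 2.6·12 = 59.2.
Planner: ∂(Σu_j)/∂c_i = Σα_j − 1 = 2.6 > 0, so everyone contributes w_i; G^SO = 28, W^SO = 28 + 2.6·28 = 100.8.
Deadweight loss = 41.6.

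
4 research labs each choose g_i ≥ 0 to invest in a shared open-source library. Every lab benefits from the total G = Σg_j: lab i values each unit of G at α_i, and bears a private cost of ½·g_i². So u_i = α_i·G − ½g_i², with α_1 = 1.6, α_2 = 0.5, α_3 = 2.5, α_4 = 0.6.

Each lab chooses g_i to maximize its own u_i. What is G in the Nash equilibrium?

5.2

Lab i's FOC: ∂u_i/∂g_i = α_i − g_i = 0, so g_i* = α_i.
NE contributions = (1.6, 0.5, 2.5, 0.6); G = 5.2.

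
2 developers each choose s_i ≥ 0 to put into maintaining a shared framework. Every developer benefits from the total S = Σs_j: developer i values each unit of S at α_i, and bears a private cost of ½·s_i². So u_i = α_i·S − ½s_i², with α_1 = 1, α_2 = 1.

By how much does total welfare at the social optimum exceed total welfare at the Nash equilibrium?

1

Developer i's FOC: ∂u_i/∂s_i = α_i − s_i = 0, so s_i* = α_i.
NE contributions = (1, 1); S = 2.
W^NE = (Σα)·S − ½Σα_i² = 2² − ½·2 = 3.
Planner sets s_i = Σα_j = 2 for every i, so S^SO = 2·2 = 4.
W^SO = (Σα)·S^SO − ½·2·(Σα)² = (2/2)·2² = 4.
Deadweight loss = W^SO − W^NE = 1.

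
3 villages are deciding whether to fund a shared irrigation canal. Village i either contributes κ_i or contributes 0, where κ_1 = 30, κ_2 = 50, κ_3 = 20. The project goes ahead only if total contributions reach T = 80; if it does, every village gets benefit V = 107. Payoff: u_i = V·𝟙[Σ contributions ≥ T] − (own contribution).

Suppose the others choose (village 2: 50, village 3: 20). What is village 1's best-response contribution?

30

Others' total = 70. Contributing 30 brings total to 100 ≥ 80: gain V − κ_1 = 77.
Best response: 30.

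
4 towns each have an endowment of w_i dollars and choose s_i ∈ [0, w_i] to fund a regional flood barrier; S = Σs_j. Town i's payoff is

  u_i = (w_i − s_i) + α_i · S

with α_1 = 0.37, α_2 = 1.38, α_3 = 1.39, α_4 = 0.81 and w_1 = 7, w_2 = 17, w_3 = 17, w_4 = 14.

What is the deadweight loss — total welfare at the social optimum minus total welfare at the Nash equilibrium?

61.95

∂u_i/∂s_i = α_i − 1, so town i contributes w_i if α_i > 1, else 0.
α_i > 1 for i ∈ {2, 3}; NE contributions (0, 17, 17, 0), S = 34.
W^NE = Σw_i − S^NE + (Σα_i)·S^NE = 55 + 2.95·34 = 155.3.
Planner: ∂(Σu_j)/∂s_i = Σα_j − 1 = 2.95 > 0, so everyone contributes w_i; S^SO = 55, W^SO = 55 + 2.95·55 = 217.25.
Deadweight loss = 61.95.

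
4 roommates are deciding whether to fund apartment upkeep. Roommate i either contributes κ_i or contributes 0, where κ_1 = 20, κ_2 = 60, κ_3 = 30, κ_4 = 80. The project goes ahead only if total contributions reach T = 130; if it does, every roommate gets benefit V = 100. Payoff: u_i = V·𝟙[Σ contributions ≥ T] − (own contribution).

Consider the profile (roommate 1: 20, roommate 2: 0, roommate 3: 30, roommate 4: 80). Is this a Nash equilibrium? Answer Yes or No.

Yes

Total = 130 ≥ 130: provided.
Roommate 1 (pledges 20, payoff 80): dropping to 0 → total 110, payoff 0. No gain.
Roommate 2 (pledges 0, payoff 100): pledging 60 → total 190, payoff 40. No gain.
Roommate 3 (pledges 30, payoff 70): dropping to 0 → total 100, payoff 0. No gain.
Roommate 4 (pledges 80, payoff 20): dropping to 0 → total 50, payoff 0. No gain.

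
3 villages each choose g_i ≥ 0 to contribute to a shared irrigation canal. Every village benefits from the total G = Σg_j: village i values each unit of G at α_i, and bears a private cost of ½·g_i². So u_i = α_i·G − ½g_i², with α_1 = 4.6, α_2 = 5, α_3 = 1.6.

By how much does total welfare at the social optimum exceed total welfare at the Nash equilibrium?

87.08

Village i's FOC: ∂u_i/∂g_i = α_i − g_i = 0, so g_i* = α_i.
NE contributions = (4.6, 5, 1.6); G = 11.2.
W^NE = (Σα)·G − ½Σα_i² = 11.2² − ½·48.72 = 101.08.
Planner sets g_i = Σα_j = 11.2 for every i, so G^SO = 3·11.2 = 33.6.
W^SO = (Σα)·G^SO − ½·3·(Σα)² = (3/2)·11.2² = 188.16.
Deadweight loss = W^SO − W^NE = 87.08.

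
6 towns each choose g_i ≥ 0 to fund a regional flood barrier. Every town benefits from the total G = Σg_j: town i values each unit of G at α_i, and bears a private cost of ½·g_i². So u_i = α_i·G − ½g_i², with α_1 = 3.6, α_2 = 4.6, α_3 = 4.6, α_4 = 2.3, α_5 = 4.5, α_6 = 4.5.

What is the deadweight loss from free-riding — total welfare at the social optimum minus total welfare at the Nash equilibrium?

1212.155

Town i's FOC: ∂u_i/∂g_i = α_i − g_i = 0, so g_i* = α_i.
NE contributions = (3.6, 4.6, 4.6, 2.3, 4.5, 4.5); G = 24.1.
W^NE = (Σα)·G − ½Σα_i² = 24.1² − ½·101.07 = 530.275.
Planner sets g_i = Σα_j = 24.1 for every i, so G^SO = 6·24.1 = 144.6.
W^SO = (Σα)·G^SO − ½·6·(Σα)² = (6/2)·24.1² = 1742.43.
Deadweight loss = W^SO − W^NE = 1212.155.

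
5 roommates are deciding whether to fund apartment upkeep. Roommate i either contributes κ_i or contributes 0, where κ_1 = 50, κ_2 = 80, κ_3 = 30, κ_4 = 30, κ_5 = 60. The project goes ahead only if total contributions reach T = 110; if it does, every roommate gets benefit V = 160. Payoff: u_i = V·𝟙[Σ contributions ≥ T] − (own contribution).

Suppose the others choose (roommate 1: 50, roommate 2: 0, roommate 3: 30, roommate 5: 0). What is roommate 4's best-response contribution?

Others' total = 80. Contributing 30 brings total to 110 ≥ 110: gain V − κ_4 = 130.
Best response: 30.

30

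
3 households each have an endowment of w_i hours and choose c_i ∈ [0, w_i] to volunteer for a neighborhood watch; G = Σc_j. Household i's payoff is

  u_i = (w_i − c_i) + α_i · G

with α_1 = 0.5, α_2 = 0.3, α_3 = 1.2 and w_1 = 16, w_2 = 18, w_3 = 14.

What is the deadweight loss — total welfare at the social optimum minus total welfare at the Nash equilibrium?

34

∂u_i/∂c_i = α_i − 1, so household i contributes w_i if α_i > 1, else 0.
α_i > 1 for i ∈ {3}; NE contributions (0, 0, 14), G = 14.
W^NE = Σw_i − G^NE + (Σα_i)·G^NE = 48 + 1·14 = 62.
Planner: ∂(Σu_j)/∂c_i = Σα_j − 1 = 1 > 0, so everyone contributes w_i; G^SO = 48, W^SO = 48 + 1·48 = 96.
Deadweight loss = 34.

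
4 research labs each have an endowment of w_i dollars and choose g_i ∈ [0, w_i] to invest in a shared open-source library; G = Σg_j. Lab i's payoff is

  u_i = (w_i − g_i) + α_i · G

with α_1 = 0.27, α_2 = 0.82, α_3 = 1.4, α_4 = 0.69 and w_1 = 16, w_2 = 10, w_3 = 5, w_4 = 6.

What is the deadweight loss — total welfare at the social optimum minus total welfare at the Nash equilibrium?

69.76

∂u_i/∂g_i = α_i − 1, so lab i contributes w_i if α_i > 1, else 0.
α_i > 1 for i ∈ {3}; NE contributions (0, 0, 5, 0), G = 5.
W^NE = Σw_i − G^NE + (Σα_i)·G^NE = 37 + 2.18·5 = 47.9.
Planner: ∂(Σu_j)/∂g_i = Σα_j − 1 = 2.18 > 0, so everyone contributes w_i; G^SO = 37, W^SO = 37 + 2.18·37 = 117.66.
Deadweight loss = 69.76.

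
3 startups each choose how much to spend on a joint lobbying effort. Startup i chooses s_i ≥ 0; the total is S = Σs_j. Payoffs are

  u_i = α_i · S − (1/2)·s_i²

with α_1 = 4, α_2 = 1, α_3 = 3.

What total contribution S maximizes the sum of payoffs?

24

Planner FOC: ∂(Σu_j)/∂s_i = (Σα_j) − s_i = 0, so s_i^SO = Σα_j = 8 for every i; S^SO = 24.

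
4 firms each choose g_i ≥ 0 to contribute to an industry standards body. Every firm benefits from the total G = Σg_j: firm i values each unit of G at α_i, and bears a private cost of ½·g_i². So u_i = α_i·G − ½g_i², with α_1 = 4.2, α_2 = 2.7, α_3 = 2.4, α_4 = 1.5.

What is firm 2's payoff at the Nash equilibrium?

25.515

Firm i's FOC: ∂u_i/∂g_i = α_i − g_i = 0, so g_i* = α_i.
NE contributions = (4.2, 2.7, 2.4, 1.5); G = 10.8.
u_2 = α_2·G − ½·(g_2)² = 2.7·10.8 − ½·2.7² = 25.515.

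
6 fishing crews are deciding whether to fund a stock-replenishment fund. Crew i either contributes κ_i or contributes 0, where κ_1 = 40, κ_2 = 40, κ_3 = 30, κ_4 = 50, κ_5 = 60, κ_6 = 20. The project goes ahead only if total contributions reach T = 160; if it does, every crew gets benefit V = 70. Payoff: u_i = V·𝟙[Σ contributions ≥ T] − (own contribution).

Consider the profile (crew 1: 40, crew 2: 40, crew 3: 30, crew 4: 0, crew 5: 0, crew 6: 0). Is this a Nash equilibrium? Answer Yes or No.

Total = 110 < 160: not provided.
Crew 1 (pledges 40, payoff -40): dropping to 0 → total 70, payoff 0. Profitable deviation.

No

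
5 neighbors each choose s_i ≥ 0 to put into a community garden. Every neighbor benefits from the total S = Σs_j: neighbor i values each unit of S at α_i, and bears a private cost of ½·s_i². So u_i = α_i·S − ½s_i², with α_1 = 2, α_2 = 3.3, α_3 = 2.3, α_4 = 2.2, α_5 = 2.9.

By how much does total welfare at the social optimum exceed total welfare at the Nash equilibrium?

Neighbor i's FOC: ∂u_i/∂s_i = α_i − s_i = 0, so s_i* = α_i.
NE contributions = (2, 3.3, 2.3, 2.2, 2.9); S = 12.7.
W^NE = (Σα)·S − ½Σα_i² = 12.7² − ½·33.43 = 144.575.
Planner sets s_i = Σα_j = 12.7 for every i, so S^SO = 5·12.7 = 63.5.
W^SO = (Σα)·S^SO − ½·5·(Σα)² = (5/2)·12.7² = 403.225.
Deadweight loss = W^SO − W^NE = 258.65.

258.65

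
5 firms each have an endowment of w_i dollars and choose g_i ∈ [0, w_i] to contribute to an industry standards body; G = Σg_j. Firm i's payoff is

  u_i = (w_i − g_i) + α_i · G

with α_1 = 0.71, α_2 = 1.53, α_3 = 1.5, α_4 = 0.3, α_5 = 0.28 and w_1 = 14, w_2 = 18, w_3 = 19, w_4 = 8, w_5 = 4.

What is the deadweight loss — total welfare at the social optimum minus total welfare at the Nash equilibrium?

86.32

∂u_i/∂g_i = α_i − 1, so firm i contributes w_i if α_i > 1, else 0.
α_i > 1 for i ∈ {2, 3}; NE contributions (0, 18, 19, 0, 0), G = 37.
W^NE = Σw_i − G^NE + (Σα_i)·G^NE = 63 + 3.32·37 = 185.84.
Planner: ∂(Σu_j)/∂g_i = Σα_j − 1 = 3.32 > 0, so everyone contributes w_i; G^SO = 63, W^SO = 63 + 3.32·63 = 272.16.
Deadweight loss = 86.32.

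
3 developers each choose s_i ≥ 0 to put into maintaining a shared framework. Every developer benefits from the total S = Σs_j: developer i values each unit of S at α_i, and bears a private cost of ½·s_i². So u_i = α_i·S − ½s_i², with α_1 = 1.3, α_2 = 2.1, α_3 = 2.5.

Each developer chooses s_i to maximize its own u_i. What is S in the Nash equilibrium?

5.9

Developer i's FOC: ∂u_i/∂s_i = α_i − s_i = 0, so s_i* = α_i.
NE contributions = (1.3, 2.1, 2.5); S = 5.9.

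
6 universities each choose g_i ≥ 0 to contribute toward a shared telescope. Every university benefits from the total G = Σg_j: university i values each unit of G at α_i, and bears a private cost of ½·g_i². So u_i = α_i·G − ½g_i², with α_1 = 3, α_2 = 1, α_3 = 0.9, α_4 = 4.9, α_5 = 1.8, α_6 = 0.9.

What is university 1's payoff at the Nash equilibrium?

33

University i's FOC: ∂u_i/∂g_i = α_i − g_i = 0, so g_i* = α_i.
NE contributions = (3, 1, 0.9, 4.9, 1.8, 0.9); G = 12.5.
u_1 = α_1·G − ½·(g_1)² = 3·12.5 − ½·3² = 33.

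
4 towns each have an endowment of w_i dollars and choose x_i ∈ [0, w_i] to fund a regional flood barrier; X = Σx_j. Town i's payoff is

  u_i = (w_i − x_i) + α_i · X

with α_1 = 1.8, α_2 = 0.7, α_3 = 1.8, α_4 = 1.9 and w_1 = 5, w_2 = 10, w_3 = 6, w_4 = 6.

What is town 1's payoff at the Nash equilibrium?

30.6

∂u_i/∂x_i = α_i − 1, so town i contributes w_i if α_i > 1, else 0.
α_i > 1 for i ∈ {1, 3, 4}; NE contributions (5, 0, 6, 6), X = 17.
u_1 = (5 − 5) + 1.8·17 = 30.6.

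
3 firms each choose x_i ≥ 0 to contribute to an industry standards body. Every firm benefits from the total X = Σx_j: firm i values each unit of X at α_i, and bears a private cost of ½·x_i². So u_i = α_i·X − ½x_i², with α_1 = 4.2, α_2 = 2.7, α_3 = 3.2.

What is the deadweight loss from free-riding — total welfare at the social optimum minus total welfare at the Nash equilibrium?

68.59

Firm i's FOC: ∂u_i/∂x_i = α_i − x_i = 0, so x_i* = α_i.
NE contributions = (4.2, 2.7, 3.2); X = 10.1.
W^NE = (Σα)·X − ½Σα_i² = 10.1² − ½·35.17 = 84.425.
Planner sets x_i = Σα_j = 10.1 for every i, so X^SO = 3·10.1 = 30.3.
W^SO = (Σα)·X^SO − ½·3·(Σα)² = (3/2)·10.1² = 153.015.
Deadweight loss = W^SO − W^NE = 68.59.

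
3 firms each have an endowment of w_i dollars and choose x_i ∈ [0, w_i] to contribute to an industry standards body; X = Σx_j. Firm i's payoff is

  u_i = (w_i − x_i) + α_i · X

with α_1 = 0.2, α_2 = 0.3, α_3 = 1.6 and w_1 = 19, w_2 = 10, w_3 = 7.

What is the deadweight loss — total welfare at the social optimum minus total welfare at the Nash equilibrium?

31.9

∂u_i/∂x_i = α_i − 1, so firm i contributes w_i if α_i > 1, else 0.
α_i > 1 for i ∈ {3}; NE contributions (0, 0, 7), X = 7.
W^NE = Σw_i − X^NE + (Σα_i)·X^NE = 36 + 1.1·7 = 43.7.
Planner: ∂(Σu_j)/∂x_i = Σα_j − 1 = 1.1 > 0, so everyone contributes w_i; X^SO = 36, W^SO = 36 + 1.1·36 = 75.6.
Deadweight loss = 31.9.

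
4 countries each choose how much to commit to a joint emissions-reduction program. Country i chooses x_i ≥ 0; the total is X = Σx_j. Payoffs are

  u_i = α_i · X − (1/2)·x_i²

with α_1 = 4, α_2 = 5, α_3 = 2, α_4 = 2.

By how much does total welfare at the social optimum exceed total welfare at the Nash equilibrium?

193.5

Country i's FOC: ∂u_i/∂x_i = α_i − x_i = 0, so x_i* = α_i.
NE contributions = (4, 5, 2, 2); X = 13.
W^NE = (Σα)·X − ½Σα_i² = 13² − ½·49 = 144.5.
Planner sets x_i = Σα_j = 13 for every i, so X^SO = 4·13 = 52.
W^SO = (Σα)·X^SO − ½·4·(Σα)² = (4/2)·13² = 338.
Deadweight loss = W^SO − W^NE = 193.5.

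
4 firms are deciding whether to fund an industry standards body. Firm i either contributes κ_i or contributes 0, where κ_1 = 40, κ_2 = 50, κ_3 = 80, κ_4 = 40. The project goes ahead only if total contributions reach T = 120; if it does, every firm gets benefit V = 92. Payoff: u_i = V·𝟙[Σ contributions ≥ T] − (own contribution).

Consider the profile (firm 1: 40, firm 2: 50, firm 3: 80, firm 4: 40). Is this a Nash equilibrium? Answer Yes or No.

No

Total = 210 ≥ 120: provided.
Firm 1 (pledges 40, payoff 52): dropping to 0 → total 170, payoff 92. Profitable deviation.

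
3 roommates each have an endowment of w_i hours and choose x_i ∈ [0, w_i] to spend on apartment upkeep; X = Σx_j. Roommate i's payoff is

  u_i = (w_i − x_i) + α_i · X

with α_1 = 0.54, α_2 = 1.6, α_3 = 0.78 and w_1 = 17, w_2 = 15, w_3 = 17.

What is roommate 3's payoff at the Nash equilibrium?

∂u_i/∂x_i = α_i − 1, so roommate i contributes w_i if α_i > 1, else 0.
α_i > 1 for i ∈ {2}; NE contributions (0, 15, 0), X = 15.
u_3 = (17 − 0) + 0.78·15 = 28.7.

28.7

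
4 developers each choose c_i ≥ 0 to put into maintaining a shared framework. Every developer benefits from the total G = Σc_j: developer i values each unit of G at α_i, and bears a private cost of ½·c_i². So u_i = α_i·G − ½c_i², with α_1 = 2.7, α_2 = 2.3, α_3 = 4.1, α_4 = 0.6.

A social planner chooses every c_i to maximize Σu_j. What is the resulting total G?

38.8

Planner FOC: ∂(Σu_j)/∂c_i = (Σα_j) − c_i = 0, so c_i^SO = Σα_j = 9.7 for every i; G^SO = 38.8.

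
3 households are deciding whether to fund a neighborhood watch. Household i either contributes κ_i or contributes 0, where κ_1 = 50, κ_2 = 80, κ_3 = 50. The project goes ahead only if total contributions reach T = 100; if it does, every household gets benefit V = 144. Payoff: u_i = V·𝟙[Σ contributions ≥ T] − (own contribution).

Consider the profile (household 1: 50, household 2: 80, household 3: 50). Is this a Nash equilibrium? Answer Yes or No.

Total = 180 ≥ 100: provided.
Household 1 (pledges 50, payoff 94): dropping to 0 → total 130, payoff 144. Profitable deviation.

No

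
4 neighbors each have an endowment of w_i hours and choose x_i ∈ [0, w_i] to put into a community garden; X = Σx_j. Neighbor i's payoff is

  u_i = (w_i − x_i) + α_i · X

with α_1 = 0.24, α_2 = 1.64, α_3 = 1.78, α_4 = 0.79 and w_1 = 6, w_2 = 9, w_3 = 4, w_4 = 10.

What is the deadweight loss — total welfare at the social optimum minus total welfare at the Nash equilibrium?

55.2

∂u_i/∂x_i = α_i − 1, so neighbor i contributes w_i if α_i > 1, else 0.
α_i > 1 for i ∈ {2, 3}; NE contributions (0, 9, 4, 0), X = 13.
W^NE = Σw_i − X^NE + (Σα_i)·X^NE = 29 + 3.45·13 = 73.85.
Planner: ∂(Σu_j)/∂x_i = Σα_j − 1 = 3.45 > 0, so everyone contributes w_i; X^SO = 29, W^SO = 29 + 3.45·29 = 129.05.
Deadweight loss = 55.2.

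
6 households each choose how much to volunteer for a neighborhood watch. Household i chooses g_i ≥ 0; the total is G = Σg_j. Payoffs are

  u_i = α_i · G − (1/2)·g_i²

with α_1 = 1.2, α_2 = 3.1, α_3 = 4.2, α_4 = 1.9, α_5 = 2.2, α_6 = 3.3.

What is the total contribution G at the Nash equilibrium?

Household i's FOC: ∂u_i/∂g_i = α_i − g_i = 0, so g_i* = α_i.
NE contributions = (1.2, 3.1, 4.2, 1.9, 2.2, 3.3); G = 15.9.

15.9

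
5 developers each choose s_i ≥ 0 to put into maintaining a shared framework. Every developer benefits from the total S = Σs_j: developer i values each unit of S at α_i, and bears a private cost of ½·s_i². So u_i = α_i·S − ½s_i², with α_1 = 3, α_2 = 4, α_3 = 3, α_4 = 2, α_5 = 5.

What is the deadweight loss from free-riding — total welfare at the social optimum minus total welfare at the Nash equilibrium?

Developer i's FOC: ∂u_i/∂s_i = α_i − s_i = 0, so s_i* = α_i.
NE contributions = (3, 4, 3, 2, 5); S = 17.
W^NE = (Σα)·S − ½Σα_i² = 17² − ½·63 = 257.5.
Planner sets s_i = Σα_j = 17 for every i, so S^SO = 5·17 = 85.
W^SO = (Σα)·S^SO − ½·5·(Σα)² = (5/2)·17² = 722.5.
Deadweight loss = W^SO − W^NE = 465.

465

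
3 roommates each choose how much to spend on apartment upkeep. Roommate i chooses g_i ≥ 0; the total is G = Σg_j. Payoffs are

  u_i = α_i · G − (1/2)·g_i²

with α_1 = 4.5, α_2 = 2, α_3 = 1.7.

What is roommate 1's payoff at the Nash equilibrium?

Roommate i's FOC: ∂u_i/∂g_i = α_i − g_i = 0, so g_i* = α_i.
NE contributions = (4.5, 2, 1.7); G = 8.2.
u_1 = α_1·G − ½·(g_1)² = 4.5·8.2 − ½·4.5² = 26.775.

26.775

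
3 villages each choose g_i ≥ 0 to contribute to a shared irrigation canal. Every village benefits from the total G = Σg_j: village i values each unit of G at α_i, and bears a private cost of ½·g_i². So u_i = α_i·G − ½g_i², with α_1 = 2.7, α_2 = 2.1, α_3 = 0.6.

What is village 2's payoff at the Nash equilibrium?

9.135

Village i's FOC: ∂u_i/∂g_i = α_i − g_i = 0, so g_i* = α_i.
NE contributions = (2.7, 2.1, 0.6); G = 5.4.
u_2 = α_2·G − ½·(g_2)² = 2.1·5.4 − ½·2.1² = 9.135.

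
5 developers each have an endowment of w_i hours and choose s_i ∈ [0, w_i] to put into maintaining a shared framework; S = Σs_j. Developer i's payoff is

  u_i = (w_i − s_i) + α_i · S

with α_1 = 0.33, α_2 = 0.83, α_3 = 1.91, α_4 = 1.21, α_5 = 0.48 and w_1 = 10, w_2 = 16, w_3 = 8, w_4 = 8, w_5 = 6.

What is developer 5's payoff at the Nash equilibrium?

∂u_i/∂s_i = α_i − 1, so developer i contributes w_i if α_i > 1, else 0.
α_i > 1 for i ∈ {3, 4}; NE contributions (0, 0, 8, 8, 0), S = 16.
u_5 = (6 − 0) + 0.48·16 = 13.68.

13.68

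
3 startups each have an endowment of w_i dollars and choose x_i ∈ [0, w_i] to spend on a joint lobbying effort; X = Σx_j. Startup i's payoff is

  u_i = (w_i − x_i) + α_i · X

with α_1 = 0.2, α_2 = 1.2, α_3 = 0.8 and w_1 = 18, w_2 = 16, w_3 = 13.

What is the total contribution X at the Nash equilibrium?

16

∂u_i/∂x_i = α_i − 1, so startup i contributes w_i if α_i > 1, else 0.
α_i > 1 for i ∈ {2}; NE contributions (0, 16, 0), X = 16.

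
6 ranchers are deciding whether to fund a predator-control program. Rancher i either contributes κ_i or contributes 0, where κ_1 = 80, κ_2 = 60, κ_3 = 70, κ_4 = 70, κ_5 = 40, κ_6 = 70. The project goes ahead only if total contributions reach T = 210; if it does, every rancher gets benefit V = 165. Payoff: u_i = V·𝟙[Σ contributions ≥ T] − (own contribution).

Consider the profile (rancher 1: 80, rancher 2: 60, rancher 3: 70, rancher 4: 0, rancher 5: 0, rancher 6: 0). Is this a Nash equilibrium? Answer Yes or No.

Total = 210 ≥ 210: provided.
Rancher 1 (pledges 80, payoff 85): dropping to 0 → total 130, payoff 0. No gain.
Rancher 2 (pledges 60, payoff 105): dropping to 0 → total 150, payoff 0. No gain.
Rancher 3 (pledges 70, payoff 95): dropping to 0 → total 140, payoff 0. No gain.
Rancher 4 (pledges 0, payoff 165): pledging 70 → total 280, payoff 95. No gain.
Rancher 5 (pledges 0, payoff 165): pledging 40 → total 250, payoff 125. No gain.
Rancher 6 (pledges 0, payoff 165): pledging 70 → total 280, payoff 95. No gain.

Yes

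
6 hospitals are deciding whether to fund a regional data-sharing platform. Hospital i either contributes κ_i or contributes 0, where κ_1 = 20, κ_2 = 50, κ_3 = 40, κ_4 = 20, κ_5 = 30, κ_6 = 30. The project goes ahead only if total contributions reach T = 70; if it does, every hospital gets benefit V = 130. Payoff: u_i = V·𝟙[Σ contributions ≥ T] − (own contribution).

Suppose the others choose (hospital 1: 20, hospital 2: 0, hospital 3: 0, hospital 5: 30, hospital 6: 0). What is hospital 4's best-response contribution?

20

Others' total = 50. Contributing 20 brings total to 70 ≥ 70: gain V − κ_4 = 110.
Best response: 20.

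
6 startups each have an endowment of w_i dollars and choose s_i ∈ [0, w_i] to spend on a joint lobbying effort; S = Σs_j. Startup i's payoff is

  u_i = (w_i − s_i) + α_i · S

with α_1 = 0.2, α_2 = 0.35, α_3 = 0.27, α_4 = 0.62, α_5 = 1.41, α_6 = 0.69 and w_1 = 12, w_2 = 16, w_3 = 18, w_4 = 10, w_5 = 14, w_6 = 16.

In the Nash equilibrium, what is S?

14

∂u_i/∂s_i = α_i − 1, so startup i contributes w_i if α_i > 1, else 0.
α_i > 1 for i ∈ {5}; NE contributions (0, 0, 0, 0, 14, 0), S = 14.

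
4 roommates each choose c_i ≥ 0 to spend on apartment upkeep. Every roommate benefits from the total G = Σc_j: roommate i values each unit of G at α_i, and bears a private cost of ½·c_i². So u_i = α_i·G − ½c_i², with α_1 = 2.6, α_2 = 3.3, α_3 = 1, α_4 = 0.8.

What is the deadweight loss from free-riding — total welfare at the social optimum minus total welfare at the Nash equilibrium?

68.935

Roommate i's FOC: ∂u_i/∂c_i = α_i − c_i = 0, so c_i* = α_i.
NE contributions = (2.6, 3.3, 1, 0.8); G = 7.7.
W^NE = (Σα)·G − ½Σα_i² = 7.7² − ½·19.29 = 49.645.
Planner sets c_i = Σα_j = 7.7 for every i, so G^SO = 4·7.7 = 30.8.
W^SO = (Σα)·G^SO − ½·4·(Σα)² = (4/2)·7.7² = 118.58.
Deadweight loss = W^SO − W^NE = 68.935.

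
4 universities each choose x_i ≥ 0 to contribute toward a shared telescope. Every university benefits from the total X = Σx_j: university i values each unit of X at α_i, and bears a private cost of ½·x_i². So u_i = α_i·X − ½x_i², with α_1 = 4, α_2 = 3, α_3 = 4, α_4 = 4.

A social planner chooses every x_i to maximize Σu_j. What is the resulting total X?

Planner FOC: ∂(Σu_j)/∂x_i = (Σα_j) − x_i = 0, so x_i^SO = Σα_j = 15 for every i; X^SO = 60.

60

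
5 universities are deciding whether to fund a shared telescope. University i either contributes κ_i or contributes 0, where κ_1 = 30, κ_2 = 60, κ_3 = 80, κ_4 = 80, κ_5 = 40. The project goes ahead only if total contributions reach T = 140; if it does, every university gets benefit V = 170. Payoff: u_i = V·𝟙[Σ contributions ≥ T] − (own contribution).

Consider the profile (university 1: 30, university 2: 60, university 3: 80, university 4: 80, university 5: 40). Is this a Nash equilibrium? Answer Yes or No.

Total = 290 ≥ 140: provided.
University 1 (pledges 30, payoff 140): dropping to 0 → total 260, payoff 170. Profitable deviation.

No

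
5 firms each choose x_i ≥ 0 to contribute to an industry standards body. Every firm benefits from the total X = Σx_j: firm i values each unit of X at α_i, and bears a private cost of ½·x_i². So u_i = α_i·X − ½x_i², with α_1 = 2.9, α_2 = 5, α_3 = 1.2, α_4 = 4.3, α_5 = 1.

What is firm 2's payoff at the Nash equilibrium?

Firm i's FOC: ∂u_i/∂x_i = α_i − x_i = 0, so x_i* = α_i.
NE contributions = (2.9, 5, 1.2, 4.3, 1); X = 14.4.
u_2 = α_2·X − ½·(x_2)² = 5·14.4 − ½·5² = 59.5.

59.5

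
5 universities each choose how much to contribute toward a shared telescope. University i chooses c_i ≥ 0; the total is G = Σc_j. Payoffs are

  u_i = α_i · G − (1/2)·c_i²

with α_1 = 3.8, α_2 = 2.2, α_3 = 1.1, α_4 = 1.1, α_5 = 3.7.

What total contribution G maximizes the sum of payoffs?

Planner FOC: ∂(Σu_j)/∂c_i = (Σα_j) − c_i = 0, so c_i^SO = Σα_j = 11.9 for every i; G^SO = 59.5.

59.5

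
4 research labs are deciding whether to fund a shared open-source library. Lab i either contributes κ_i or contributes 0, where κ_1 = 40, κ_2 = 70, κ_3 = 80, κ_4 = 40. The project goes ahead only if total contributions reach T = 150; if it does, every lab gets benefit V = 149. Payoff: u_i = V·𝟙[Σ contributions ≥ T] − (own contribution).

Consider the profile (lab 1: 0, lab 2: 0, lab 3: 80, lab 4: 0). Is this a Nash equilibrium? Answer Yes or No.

No

Total = 80 < 150: not provided.
Lab 1 (pledges 0, payoff 0): pledging 40 → total 120, payoff -40. No gain.
Lab 2 (pledges 0, payoff 0): pledging 70 → total 150, payoff 79. Profitable deviation.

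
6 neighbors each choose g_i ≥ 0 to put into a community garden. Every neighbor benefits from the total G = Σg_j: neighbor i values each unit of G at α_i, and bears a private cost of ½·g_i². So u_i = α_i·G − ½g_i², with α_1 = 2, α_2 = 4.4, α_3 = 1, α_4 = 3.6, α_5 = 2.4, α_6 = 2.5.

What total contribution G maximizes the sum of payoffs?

95.4

Planner FOC: ∂(Σu_j)/∂g_i = (Σα_j) − g_i = 0, so g_i^SO = Σα_j = 15.9 for every i; G^SO = 95.4.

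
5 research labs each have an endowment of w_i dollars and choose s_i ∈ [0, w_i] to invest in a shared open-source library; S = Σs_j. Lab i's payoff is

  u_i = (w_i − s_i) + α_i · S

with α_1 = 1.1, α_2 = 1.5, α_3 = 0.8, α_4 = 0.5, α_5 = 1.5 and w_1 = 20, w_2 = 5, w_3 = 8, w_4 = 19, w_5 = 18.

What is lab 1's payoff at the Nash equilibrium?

47.3

∂u_i/∂s_i = α_i − 1, so lab i contributes w_i if α_i > 1, else 0.
α_i > 1 for i ∈ {1, 2, 5}; NE contributions (20, 5, 0, 0, 18), S = 43.
u_1 = (20 − 20) + 1.1·43 = 47.3.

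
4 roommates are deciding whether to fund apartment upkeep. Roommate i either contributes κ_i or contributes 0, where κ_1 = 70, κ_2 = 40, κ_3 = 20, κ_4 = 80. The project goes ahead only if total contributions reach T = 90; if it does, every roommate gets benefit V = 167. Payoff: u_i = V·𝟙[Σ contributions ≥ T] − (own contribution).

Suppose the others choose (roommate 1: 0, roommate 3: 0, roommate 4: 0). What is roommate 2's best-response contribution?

0

Others' total = 0. Even contributing 40 gives 40 < 90: no benefit either way.
Best response: 0.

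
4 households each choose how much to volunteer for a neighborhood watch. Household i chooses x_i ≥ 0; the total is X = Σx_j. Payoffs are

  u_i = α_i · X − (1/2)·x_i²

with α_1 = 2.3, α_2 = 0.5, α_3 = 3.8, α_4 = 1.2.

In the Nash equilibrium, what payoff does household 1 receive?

Household i's FOC: ∂u_i/∂x_i = α_i − x_i = 0, so x_i* = α_i.
NE contributions = (2.3, 0.5, 3.8, 1.2); X = 7.8.
u_1 = α_1·X − ½·(x_1)² = 2.3·7.8 − ½·2.3² = 15.295.

15.295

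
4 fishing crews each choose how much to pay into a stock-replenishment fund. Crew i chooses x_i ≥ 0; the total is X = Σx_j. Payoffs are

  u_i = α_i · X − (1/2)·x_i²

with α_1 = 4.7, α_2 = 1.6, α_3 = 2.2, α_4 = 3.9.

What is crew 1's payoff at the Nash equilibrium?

47.235

Crew i's FOC: ∂u_i/∂x_i = α_i − x_i = 0, so x_i* = α_i.
NE contributions = (4.7, 1.6, 2.2, 3.9); X = 12.4.
u_1 = α_1·X − ½·(x_1)² = 4.7·12.4 − ½·4.7² = 47.235.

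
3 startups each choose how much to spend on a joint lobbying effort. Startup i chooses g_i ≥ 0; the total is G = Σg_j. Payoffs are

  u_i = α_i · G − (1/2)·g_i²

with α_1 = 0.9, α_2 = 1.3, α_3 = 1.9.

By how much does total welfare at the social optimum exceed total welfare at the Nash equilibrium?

Startup i's FOC: ∂u_i/∂g_i = α_i − g_i = 0, so g_i* = α_i.
NE contributions = (0.9, 1.3, 1.9); G = 4.1.
W^NE = (Σα)·G − ½Σα_i² = 4.1² − ½·6.11 = 13.755.
Planner sets g_i = Σα_j = 4.1 for every i, so G^SO = 3·4.1 = 12.3.
W^SO = (Σα)·G^SO − ½·3·(Σα)² = (3/2)·4.1² = 25.215.
Deadweight loss = W^SO − W^NE = 11.46.

11.46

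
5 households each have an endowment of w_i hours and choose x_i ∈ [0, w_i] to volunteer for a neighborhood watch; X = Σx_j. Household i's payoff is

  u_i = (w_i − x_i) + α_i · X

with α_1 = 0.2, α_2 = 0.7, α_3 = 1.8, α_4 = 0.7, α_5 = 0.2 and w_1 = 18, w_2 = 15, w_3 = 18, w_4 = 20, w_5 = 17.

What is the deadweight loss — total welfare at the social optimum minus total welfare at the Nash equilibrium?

∂u_i/∂x_i = α_i − 1, so household i contributes w_i if α_i > 1, else 0.
α_i > 1 for i ∈ {3}; NE contributions (0, 0, 18, 0, 0), X = 18.
W^NE = Σw_i − X^NE + (Σα_i)·X^NE = 88 + 2.6·18 = 134.8.
Planner: ∂(Σu_j)/∂x_i = Σα_j − 1 = 2.6 > 0, so everyone contributes w_i; X^SO = 88, W^SO = 88 + 2.6·88 = 316.8.
Deadweight loss = 182.

182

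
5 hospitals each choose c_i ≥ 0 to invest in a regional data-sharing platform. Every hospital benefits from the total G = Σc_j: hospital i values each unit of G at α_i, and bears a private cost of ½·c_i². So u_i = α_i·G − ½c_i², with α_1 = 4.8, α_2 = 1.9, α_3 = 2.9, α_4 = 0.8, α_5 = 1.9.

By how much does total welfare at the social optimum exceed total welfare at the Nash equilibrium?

246.59

Hospital i's FOC: ∂u_i/∂c_i = α_i − c_i = 0, so c_i* = α_i.
NE contributions = (4.8, 1.9, 2.9, 0.8, 1.9); G = 12.3.
W^NE = (Σα)·G − ½Σα_i² = 12.3² − ½·39.31 = 131.635.
Planner sets c_i = Σα_j = 12.3 for every i, so G^SO = 5·12.3 = 61.5.
W^SO = (Σα)·G^SO − ½·5·(Σα)² = (5/2)·12.3² = 378.225.
Deadweight loss = W^SO − W^NE = 246.59.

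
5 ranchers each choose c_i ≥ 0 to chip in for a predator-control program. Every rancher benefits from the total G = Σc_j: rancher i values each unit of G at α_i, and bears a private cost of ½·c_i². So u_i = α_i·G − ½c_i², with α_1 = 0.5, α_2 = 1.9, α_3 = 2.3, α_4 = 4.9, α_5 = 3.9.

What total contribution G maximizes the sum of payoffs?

Planner FOC: ∂(Σu_j)/∂c_i = (Σα_j) − c_i = 0, so c_i^SO = Σα_j = 13.5 for every i; G^SO = 67.5.

67.5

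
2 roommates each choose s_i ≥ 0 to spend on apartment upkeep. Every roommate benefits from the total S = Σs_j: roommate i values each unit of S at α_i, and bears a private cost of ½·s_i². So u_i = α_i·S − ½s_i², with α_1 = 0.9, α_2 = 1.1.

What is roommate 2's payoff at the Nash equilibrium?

Roommate i's FOC: ∂u_i/∂s_i = α_i − s_i = 0, so s_i* = α_i.
NE contributions = (0.9, 1.1); S = 2.
u_2 = α_2·S − ½·(s_2)² = 1.1·2 − ½·1.1² = 1.595.

1.595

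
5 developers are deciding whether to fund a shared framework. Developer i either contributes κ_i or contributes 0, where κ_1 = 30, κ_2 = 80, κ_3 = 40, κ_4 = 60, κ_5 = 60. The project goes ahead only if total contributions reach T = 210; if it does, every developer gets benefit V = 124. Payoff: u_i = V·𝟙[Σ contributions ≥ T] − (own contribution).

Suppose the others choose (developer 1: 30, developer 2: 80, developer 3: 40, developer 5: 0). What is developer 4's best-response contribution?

Others' total = 150. Contributing 60 brings total to 210 ≥ 210: gain V − κ_4 = 64.
Best response: 60.

60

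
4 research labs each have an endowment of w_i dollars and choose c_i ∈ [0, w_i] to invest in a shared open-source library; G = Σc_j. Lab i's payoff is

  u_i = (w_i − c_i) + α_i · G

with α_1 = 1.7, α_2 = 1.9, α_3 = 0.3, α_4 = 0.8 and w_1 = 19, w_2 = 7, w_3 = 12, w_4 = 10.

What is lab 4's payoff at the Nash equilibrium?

30.8

∂u_i/∂c_i = α_i − 1, so lab i contributes w_i if α_i > 1, else 0.
α_i > 1 for i ∈ {1, 2}; NE contributions (19, 7, 0, 0), G = 26.
u_4 = (10 − 0) + 0.8·26 = 30.8.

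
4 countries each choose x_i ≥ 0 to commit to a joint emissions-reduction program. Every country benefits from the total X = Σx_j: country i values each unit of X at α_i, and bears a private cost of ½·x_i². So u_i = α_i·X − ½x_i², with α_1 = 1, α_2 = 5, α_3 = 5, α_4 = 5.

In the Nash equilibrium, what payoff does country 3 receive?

67.5

Country i's FOC: ∂u_i/∂x_i = α_i − x_i = 0, so x_i* = α_i.
NE contributions = (1, 5, 5, 5); X = 16.
u_3 = α_3·X − ½·(x_3)² = 5·16 − ½·5² = 67.5.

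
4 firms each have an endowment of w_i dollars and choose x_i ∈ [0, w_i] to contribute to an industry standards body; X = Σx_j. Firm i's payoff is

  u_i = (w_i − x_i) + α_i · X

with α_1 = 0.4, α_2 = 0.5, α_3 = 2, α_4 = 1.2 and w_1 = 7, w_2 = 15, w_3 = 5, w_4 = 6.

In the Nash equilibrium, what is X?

∂u_i/∂x_i = α_i − 1, so firm i contributes w_i if α_i > 1, else 0.
α_i > 1 for i ∈ {3, 4}; NE contributions (0, 0, 5, 6), X = 11.

11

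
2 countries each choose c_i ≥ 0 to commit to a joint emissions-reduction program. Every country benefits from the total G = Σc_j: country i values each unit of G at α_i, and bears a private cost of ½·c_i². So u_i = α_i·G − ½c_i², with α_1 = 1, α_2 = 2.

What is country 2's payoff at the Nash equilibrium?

4

Country i's FOC: ∂u_i/∂c_i = α_i − c_i = 0, so c_i* = α_i.
NE contributions = (1, 2); G = 3.
u_2 = α_2·G − ½·(c_2)² = 2·3 − ½·2² = 4.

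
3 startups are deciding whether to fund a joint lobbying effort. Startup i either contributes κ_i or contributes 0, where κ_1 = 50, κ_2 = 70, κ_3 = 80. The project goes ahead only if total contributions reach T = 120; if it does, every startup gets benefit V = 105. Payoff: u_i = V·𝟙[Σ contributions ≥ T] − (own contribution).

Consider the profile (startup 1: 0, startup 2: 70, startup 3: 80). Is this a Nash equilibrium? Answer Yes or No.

Yes

Total = 150 ≥ 120: provided.
Startup 1 (pledges 0, payoff 105): pledging 50 → total 200, payoff 55. No gain.
Startup 2 (pledges 70, payoff 35): dropping to 0 → total 80, payoff 0. No gain.
Startup 3 (pledges 80, payoff 25): dropping to 0 → total 70, payoff 0. No gain.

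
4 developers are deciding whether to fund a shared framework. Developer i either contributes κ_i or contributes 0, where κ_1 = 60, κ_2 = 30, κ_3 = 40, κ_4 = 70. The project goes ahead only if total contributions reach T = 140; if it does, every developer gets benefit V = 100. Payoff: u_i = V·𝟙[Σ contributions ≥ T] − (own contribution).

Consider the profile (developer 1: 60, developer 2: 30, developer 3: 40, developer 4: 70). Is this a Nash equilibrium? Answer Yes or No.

Total = 200 ≥ 140: provided.
Developer 1 (pledges 60, payoff 40): dropping to 0 → total 140, payoff 100. Profitable deviation.

No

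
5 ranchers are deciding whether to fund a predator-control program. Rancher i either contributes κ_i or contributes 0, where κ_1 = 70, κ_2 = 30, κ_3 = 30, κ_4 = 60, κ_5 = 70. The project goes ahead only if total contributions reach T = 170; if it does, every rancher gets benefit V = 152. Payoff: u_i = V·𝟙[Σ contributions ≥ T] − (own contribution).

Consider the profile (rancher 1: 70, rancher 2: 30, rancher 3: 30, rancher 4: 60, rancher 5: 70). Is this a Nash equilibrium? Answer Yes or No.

Total = 260 ≥ 170: provided.
Rancher 1 (pledges 70, payoff 82): dropping to 0 → total 190, payoff 152. Profitable deviation.

No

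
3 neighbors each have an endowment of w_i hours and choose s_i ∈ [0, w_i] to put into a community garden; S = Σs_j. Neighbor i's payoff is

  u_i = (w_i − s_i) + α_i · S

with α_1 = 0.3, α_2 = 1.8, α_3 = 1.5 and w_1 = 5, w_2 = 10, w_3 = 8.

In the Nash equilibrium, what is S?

18

∂u_i/∂s_i = α_i − 1, so neighbor i contributes w_i if α_i > 1, else 0.
α_i > 1 for i ∈ {2, 3}; NE contributions (0, 10, 8), S = 18.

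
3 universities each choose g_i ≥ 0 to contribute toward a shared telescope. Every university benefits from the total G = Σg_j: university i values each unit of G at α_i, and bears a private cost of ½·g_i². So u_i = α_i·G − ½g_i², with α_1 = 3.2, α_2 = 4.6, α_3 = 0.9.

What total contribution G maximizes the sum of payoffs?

26.1

Planner FOC: ∂(Σu_j)/∂g_i = (Σα_j) − g_i = 0, so g_i^SO = Σα_j = 8.7 for every i; G^SO = 26.1.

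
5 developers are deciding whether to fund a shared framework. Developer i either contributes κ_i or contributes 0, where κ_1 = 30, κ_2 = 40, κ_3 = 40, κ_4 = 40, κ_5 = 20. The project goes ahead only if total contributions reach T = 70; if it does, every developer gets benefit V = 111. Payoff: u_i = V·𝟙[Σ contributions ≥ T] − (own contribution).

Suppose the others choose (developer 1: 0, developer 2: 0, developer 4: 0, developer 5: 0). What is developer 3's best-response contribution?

0

Others' total = 0. Even contributing 40 gives 40 < 70: no benefit either way.
Best response: 0.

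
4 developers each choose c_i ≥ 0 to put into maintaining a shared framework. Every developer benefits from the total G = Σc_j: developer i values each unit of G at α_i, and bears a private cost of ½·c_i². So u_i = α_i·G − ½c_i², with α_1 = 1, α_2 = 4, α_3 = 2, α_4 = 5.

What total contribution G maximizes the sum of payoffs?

48

Planner FOC: ∂(Σu_j)/∂c_i = (Σα_j) − c_i = 0, so c_i^SO = Σα_j = 12 for every i; G^SO = 48.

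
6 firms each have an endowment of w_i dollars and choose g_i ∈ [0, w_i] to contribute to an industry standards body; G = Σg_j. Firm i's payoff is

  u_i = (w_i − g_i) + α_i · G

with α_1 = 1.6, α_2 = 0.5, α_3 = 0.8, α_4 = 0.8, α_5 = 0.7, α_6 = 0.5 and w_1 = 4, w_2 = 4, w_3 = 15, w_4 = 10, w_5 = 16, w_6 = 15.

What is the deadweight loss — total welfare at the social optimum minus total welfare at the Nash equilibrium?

∂u_i/∂g_i = α_i − 1, so firm i contributes w_i if α_i > 1, else 0.
α_i > 1 for i ∈ {1}; NE contributions (4, 0, 0, 0, 0, 0), G = 4.
W^NE = Σw_i − G^NE + (Σα_i)·G^NE = 64 + 3.9·4 = 79.6.
Planner: ∂(Σu_j)/∂g_i = Σα_j − 1 = 3.9 > 0, so everyone contributes w_i; G^SO = 64, W^SO = 64 + 3.9·64 = 313.6.
Deadweight loss = 234.

234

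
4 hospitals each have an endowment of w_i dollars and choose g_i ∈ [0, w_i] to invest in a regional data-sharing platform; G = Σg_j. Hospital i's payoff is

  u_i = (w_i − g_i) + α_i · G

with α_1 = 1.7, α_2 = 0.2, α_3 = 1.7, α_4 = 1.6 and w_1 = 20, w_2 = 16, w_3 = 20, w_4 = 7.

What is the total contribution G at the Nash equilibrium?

47

∂u_i/∂g_i = α_i − 1, so hospital i contributes w_i if α_i > 1, else 0.
α_i > 1 for i ∈ {1, 3, 4}; NE contributions (20, 0, 20, 7), G = 47.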